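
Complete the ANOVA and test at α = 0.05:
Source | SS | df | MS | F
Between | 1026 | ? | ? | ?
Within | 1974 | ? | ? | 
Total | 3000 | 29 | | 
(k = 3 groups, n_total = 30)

df_between = 2, df_within = 27. MS_between = 513.0, MS_within = 73.11. F = 7.017, F_crit ≈ 3.354. Reject H₀.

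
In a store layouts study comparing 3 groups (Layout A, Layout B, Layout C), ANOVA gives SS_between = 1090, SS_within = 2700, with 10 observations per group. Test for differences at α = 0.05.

df_between = 2, df_within = 27. F = MS_between/MS_within = 545.0/100.0 = 5.45. F_crit ≈ 3.354. Reject H₀. At least one mean differs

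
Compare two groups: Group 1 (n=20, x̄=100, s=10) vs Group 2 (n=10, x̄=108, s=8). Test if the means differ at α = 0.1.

Pooled sp = 9.4. t = -2.197, df = 28. Critical t = ±1.701. Reject H₀.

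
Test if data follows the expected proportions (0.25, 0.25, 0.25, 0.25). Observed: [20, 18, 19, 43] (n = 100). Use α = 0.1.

Expected: [25.0, 25.0, 25.0, 25.0]. χ² = 17.36. df = 3, critical = 6.251. Reject H₀.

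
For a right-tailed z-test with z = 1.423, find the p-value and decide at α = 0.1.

p = P(Z > 1.423) = 1 - Φ(1.423) ≈ 0.0774. Since p < 0.1, reject H₀ (significant) at α = 0.1.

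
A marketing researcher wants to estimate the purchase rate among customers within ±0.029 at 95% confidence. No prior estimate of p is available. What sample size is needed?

Conservative approach: use p = 0.5 (maximizes p(1-p) = 0.25). n = z²(0.25)/E² = 1.96²×0.25/0.029² = 1142.0 → n = 1142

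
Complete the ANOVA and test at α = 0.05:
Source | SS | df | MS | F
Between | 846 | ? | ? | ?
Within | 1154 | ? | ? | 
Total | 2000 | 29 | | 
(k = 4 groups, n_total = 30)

df_between = 3, df_within = 26. MS_between = 282.0, MS_within = 44.38. F = 6.354, F_crit ≈ 2.975. Reject H₀.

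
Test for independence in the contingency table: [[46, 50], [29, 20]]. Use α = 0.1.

χ² = 1.649. df = 1, critical = 2.706. Fail to reject H₀. No evidence of dependence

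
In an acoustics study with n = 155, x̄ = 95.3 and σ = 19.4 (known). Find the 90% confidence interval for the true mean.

CI = x̄ ± z*(σ/√n) = 95.3 ± 1.645(19.4/√155) = 95.3 ± 2.56 = (92.74, 97.86)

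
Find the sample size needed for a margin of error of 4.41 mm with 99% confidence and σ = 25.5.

n = (z*σ/E)² = (2.576×25.5/4.41)² = 221.9 → n = 222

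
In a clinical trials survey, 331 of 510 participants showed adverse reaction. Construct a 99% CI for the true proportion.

p̂ = 0.649. CI = p̂ ± z*√(p̂(1-p̂)/n) = (0.595, 0.703)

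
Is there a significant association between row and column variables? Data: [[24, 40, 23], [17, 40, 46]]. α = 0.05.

χ² = 7.568. df = 2, critical = 5.991. Reject H₀. Variables are dependent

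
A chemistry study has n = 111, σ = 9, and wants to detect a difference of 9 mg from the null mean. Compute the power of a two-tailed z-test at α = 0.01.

SE = σ/√n = 9/√111 = 0.854. Non-centrality λ = d/SE = 9/0.854 = 10.536. Power ≈ Φ(λ - z_{α/2}) = Φ(10.536 - 2.576) = Φ(7.96) = 1.0.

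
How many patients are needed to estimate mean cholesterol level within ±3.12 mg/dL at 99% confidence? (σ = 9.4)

n = (z*σ/E)² = (2.576×9.4/3.12)² = 60.2 → n = 61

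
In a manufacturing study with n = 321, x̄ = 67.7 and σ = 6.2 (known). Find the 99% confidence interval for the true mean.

CI = x̄ ± z*(σ/√n) = 67.7 ± 2.576(6.2/√321) = 67.7 ± 0.89 = (66.81, 68.59)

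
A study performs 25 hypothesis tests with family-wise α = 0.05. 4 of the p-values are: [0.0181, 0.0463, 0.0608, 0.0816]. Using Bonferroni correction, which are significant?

Bonferroni α = 0.05/25 = 0.002. None of the given p-values are significant.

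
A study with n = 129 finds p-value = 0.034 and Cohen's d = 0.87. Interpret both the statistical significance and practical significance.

Statistically significant (p = 0.034 < 0.05). Cohen's d = 0.87 indicates a large effect size. Both statistical and practical significance should be considered.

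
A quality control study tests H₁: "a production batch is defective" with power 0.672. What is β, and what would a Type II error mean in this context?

β = 1 - power = 1 - 0.672 = 0.328. A Type II error is failing to reject H₀ when H₀ is false (false negative) — here, failing to conclude that a production batch is defective when in fact it is true. Consequence: shipping a defective batch — faulty products reach customers.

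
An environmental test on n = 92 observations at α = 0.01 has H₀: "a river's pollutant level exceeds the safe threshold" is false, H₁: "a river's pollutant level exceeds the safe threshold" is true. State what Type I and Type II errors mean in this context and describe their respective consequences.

Type I (false positive): concluding that a river's pollutant level exceeds the safe threshold when it is not — shutting down a compliant factory unnecessarily. Type II (false negative): failing to conclude that a river's pollutant level exceeds the safe threshold when it is — allowing unsafe pollution to continue. Which is costlier depends on domain priorities and is a judgement call rather than a statistical fact.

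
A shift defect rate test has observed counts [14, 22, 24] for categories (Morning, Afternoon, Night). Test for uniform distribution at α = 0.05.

Expected = 20 each. χ² = Σ(O-E)²/E = 2.8. df = 2, critical value = 5.991. Fail to reject H₀.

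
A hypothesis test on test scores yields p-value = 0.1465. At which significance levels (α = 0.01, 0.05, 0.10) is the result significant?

p = 0.1465. Not significant at any of the given levels.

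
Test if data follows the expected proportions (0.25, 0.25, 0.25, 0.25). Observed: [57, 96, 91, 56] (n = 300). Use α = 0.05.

Expected: [75.0, 75.0, 75.0, 75.0]. χ² = 18.427. df = 3, critical = 7.815. Reject H₀.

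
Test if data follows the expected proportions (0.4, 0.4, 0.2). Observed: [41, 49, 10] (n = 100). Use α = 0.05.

Expected: [40.0, 40.0, 20.0]. χ² = 7.05. df = 2, critical = 5.991. Reject H₀.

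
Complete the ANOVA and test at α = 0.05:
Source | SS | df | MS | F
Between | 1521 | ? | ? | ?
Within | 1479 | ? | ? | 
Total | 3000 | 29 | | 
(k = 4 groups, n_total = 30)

df_between = 3, df_within = 26. MS_between = 507.0, MS_within = 56.88. F = 8.913, F_crit ≈ 2.975. Reject H₀.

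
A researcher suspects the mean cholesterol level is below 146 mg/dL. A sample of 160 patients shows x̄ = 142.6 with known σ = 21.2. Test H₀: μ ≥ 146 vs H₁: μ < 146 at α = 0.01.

z = -2.029. Critical value: -2.33. Fail to reject H₀.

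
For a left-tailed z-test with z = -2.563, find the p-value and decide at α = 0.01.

p = P(Z < -2.563) = Φ(-2.563) ≈ 0.0052. Since p < 0.01, reject H₀ (significant) at α = 0.01.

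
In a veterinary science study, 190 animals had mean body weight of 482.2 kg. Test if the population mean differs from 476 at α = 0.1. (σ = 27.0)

z = (x̄ - μ₀)/(σ/√n) = (482.2 - 476)/(27.0/√190) = 3.165. Critical value: ±1.645. Since |3.165| > 1.645, Reject H₀.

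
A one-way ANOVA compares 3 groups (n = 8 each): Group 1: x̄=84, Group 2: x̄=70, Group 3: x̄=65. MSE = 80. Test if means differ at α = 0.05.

Grand mean = 73.0. SS_between = 1552.0, MS_between = 776.0. F = 9.7, F_crit ≈ 3.467. Reject H₀.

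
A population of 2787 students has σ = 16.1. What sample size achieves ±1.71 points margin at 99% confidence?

Without FPC: n₀ = (2.576×16.1/1.71)² = 588.236. With FPC: n = n₀N/(n₀+N-1) = 485.9 → n = 486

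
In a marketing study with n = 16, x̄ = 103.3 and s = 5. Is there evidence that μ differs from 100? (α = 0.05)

t = (x̄ - μ₀)/(s/√n) = (103.3 - 100)/(5/√16) = 2.64. df = 15, critical t = ±2.131. Reject H₀.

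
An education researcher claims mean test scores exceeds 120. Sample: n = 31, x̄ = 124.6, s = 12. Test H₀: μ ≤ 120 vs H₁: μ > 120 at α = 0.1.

t = (124.6 - 120)/(12/√31) = 2.134, df = 30. Critical t = 1.31. Reject H₀.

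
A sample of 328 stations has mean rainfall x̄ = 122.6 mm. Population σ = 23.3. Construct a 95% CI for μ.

CI = x̄ ± z*(σ/√n) = 122.6 ± 1.96(23.3/√328) = 122.6 ± 2.52 = (120.08, 125.12)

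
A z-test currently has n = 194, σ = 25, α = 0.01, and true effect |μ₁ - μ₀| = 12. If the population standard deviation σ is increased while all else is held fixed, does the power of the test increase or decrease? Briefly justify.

Power decreases: a larger σ inflates the standard error σ/√n, pulling the sampling distribution under H₁ back toward the critical value.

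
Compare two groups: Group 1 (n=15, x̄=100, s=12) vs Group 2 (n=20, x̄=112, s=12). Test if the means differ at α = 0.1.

Pooled sp = 12.0. t = -2.928, df = 33. Critical t = ±1.692. Reject H₀.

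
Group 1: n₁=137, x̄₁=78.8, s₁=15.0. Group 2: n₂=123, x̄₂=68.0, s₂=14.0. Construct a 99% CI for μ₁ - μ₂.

Difference = 10.8. SE = √(15.0²/137 + 14.0²/123) = 1.799. CI = (6.17, 15.43)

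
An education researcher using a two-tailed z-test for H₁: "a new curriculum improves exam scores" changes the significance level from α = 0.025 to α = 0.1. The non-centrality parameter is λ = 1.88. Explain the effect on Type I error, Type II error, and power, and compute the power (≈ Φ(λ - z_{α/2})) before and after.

Increasing α from 0.025 to 0.1:
• Type I error rate increases (α is the Type I rate by definition).
• Critical value moves from z_{α/2} = 2.241 to 1.645, so power = Φ(λ - z_{α/2}) goes from Φ(1.88 - 2.241) = 0.359 to Φ(1.88 - 1.645) = 0.593.
• Type II error rate β = 1 - power therefore decreases (0.641 → 0.407).
Appropriate when false negatives are costly — here, keeping the old curriculum when the new one would have helped students.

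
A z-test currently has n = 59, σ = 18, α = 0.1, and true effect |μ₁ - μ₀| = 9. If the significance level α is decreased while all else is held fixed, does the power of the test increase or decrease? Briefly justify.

Power decreases: a smaller α raises the critical value, so less of the H₁ sampling distribution falls in the rejection region.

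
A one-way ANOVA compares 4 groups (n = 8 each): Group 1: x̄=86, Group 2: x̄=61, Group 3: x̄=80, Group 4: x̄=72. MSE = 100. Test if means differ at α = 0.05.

Grand mean = 74.75. SS_between = 2806.0, MS_between = 935.33. F = 9.353, F_crit ≈ 2.947. Reject H₀.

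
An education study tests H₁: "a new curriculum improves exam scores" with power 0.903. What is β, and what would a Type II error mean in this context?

β = 1 - power = 1 - 0.903 = 0.097. A Type II error is failing to reject H₀ when H₀ is false (false negative) — here, failing to conclude that a new curriculum improves exam scores when in fact it is true. Consequence: keeping the old curriculum when the new one would have helped students.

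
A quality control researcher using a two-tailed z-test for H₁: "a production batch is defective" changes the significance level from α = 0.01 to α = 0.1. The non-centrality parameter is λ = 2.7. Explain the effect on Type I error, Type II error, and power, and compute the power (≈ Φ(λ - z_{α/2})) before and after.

Increasing α from 0.01 to 0.1:
• Type I error rate increases (α is the Type I rate by definition).
• Critical value moves from z_{α/2} = 2.576 to 1.645, so power = Φ(λ - z_{α/2}) goes from Φ(2.7 - 2.576) = 0.549 to Φ(2.7 - 1.645) = 0.854.
• Type II error rate β = 1 - power therefore decreases (0.451 → 0.146).
Appropriate when false negatives are costly — here, shipping a defective batch — faulty products reach customers.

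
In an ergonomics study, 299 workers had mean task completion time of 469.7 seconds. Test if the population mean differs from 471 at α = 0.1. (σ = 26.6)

z = (x̄ - μ₀)/(σ/√n) = (469.7 - 471)/(26.6/√299) = -0.845. Critical value: ±1.645. Since |-0.845| ≤ 1.645, Fail to reject H₀.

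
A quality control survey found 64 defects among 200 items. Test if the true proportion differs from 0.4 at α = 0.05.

p̂ = 0.32, p₀ = 0.4. z = (p̂ - p₀)/√(p₀(1-p₀)/n) = -2.309. Critical: ±1.96. Reject H₀.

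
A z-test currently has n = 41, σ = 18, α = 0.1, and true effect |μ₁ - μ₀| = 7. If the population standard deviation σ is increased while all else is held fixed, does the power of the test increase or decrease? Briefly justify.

Power decreases: a larger σ inflates the standard error σ/√n, pulling the sampling distribution under H₁ back toward the critical value.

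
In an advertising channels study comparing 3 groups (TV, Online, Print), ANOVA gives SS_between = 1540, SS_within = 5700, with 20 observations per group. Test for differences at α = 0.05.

df_between = 2, df_within = 57. F = MS_between/MS_within = 770.0/100.0 = 7.7. F_crit ≈ 3.159. Reject H₀. At least one mean differs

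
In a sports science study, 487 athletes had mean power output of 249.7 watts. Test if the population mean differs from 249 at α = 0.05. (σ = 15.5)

z = (x̄ - μ₀)/(σ/√n) = (249.7 - 249)/(15.5/√487) = 0.997. Critical value: ±1.96. Since |0.997| ≤ 1.96, Fail to reject H₀.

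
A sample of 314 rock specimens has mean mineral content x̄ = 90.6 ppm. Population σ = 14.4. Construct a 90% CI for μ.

CI = x̄ ± z*(σ/√n) = 90.6 ± 1.645(14.4/√314) = 90.6 ± 1.34 = (89.26, 91.94)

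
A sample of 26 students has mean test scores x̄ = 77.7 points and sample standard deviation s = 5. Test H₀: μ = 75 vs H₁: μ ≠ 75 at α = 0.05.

t = (x̄ - μ₀)/(s/√n) = (77.7 - 75)/(5/√26) = 2.753. df = 25, critical t = ±2.06. Reject H₀.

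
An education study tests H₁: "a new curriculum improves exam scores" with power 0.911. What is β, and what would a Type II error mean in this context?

β = 1 - power = 1 - 0.911 = 0.089. A Type II error is failing to reject H₀ when H₀ is false (false negative) — here, failing to conclude that a new curriculum improves exam scores when in fact it is true. Consequence: keeping the old curriculum when the new one would have helped students.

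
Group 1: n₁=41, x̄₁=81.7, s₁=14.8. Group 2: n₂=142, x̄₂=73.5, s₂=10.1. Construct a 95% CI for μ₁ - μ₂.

Difference = 8.2. SE = √(14.8²/41 + 10.1²/142) = 2.462. CI = (3.37, 13.03)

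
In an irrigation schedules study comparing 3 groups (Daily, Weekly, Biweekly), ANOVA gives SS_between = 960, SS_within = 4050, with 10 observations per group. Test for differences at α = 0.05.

df_between = 2, df_within = 27. F = MS_between/MS_within = 480.0/150.0 = 3.2. F_crit ≈ 3.354. Fail to reject H₀.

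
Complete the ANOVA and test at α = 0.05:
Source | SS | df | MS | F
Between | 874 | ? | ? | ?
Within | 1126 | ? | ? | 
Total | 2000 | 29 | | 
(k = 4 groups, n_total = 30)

df_between = 3, df_within = 26. MS_between = 291.33, MS_within = 43.31. F = 6.727, F_crit ≈ 2.975. Reject H₀.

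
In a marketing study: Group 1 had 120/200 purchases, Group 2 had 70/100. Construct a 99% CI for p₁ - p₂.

p̂₁ = 0.6, p̂₂ = 0.7. Difference = -0.1. CI = (-0.248, 0.048)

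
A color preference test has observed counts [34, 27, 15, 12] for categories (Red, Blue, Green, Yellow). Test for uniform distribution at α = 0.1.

Expected = 22 each. χ² = Σ(O-E)²/E = 14.455. df = 3, critical value = 6.251. Reject H₀.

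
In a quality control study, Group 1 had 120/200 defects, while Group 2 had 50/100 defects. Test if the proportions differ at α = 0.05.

p̂₁ = 0.6, p̂₂ = 0.5, pooled p̂ = 0.567. z = 1.648. Critical: ±1.96. Fail to reject H₀.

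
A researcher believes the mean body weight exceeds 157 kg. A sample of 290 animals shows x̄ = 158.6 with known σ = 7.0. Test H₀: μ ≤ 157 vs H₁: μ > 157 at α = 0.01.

z = 3.892. Critical value: 2.33. Reject H₀.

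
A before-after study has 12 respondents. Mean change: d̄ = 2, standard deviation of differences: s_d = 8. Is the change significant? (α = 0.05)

t = d̄/(s_d/√n) = 2/(8/√12) = 0.866. df = 11, critical t = ±2.201. Fail to reject H₀.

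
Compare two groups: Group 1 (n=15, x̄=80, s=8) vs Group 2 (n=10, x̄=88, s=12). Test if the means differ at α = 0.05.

Pooled sp = 9.76. t = -2.007, df = 23. Critical t = ±2.069. Fail to reject H₀.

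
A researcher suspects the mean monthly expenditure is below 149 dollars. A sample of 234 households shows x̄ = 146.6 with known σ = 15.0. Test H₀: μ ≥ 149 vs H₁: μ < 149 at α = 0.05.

z = -2.448. Critical value: -1.645. Reject H₀.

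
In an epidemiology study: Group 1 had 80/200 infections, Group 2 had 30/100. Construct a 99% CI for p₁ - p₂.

p̂₁ = 0.4, p̂₂ = 0.3. Difference = 0.1. CI = (-0.048, 0.248)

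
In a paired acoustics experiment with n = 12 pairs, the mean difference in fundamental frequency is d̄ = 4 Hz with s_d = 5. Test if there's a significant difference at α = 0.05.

t = d̄/(s_d/√n) = 4/(5/√12) = 2.771. df = 11, critical t = ±2.201. Reject H₀.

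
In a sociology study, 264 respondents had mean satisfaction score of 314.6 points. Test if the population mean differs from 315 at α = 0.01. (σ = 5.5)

z = (x̄ - μ₀)/(σ/√n) = (314.6 - 315)/(5.5/√264) = -1.182. Critical value: ±2.576. Since |-1.182| ≤ 2.576, Fail to reject H₀.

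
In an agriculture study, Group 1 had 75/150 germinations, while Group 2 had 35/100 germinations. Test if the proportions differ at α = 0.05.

p̂₁ = 0.5, p̂₂ = 0.35, pooled p̂ = 0.44. z = 2.341. Critical: ±1.96. Reject H₀.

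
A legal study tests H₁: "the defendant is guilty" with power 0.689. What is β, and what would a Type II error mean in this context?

β = 1 - power = 1 - 0.689 = 0.311. A Type II error is failing to reject H₀ when H₀ is false (false negative) — here, failing to conclude that the defendant is guilty when in fact it is true. Consequence: acquitting a guilty person.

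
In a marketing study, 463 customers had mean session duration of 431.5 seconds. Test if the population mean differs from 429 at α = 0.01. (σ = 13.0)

z = (x̄ - μ₀)/(σ/√n) = (431.5 - 429)/(13.0/√463) = 4.138. Critical value: ±2.576. Since |4.138| > 2.576, Reject H₀.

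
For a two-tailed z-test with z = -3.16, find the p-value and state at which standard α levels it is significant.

p = 2·P(Z > |-3.16|) = 2·(1 - Φ(3.16)) ≈ 0.0016. Significant at α = 0.1; Significant at α = 0.05; Significant at α = 0.01.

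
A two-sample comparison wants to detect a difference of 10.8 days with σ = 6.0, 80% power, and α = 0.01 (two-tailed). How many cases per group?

n per group = 2(z_α/2 + z_β)²σ²/d² = 2×(2.576 + 0.84)²×6.0²/10.8² = 7.2 → n = 8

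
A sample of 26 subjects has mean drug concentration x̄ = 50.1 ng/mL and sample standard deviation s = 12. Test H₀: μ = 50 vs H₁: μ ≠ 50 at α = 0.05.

t = (x̄ - μ₀)/(s/√n) = (50.1 - 50)/(12/√26) = 0.042. df = 25, critical t = ±2.06. Fail to reject H₀.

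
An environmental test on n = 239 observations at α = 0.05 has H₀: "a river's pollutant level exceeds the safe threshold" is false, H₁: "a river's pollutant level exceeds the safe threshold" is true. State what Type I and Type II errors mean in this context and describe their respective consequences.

Type I (false positive): concluding that a river's pollutant level exceeds the safe threshold when it is not — shutting down a compliant factory unnecessarily. Type II (false negative): failing to conclude that a river's pollutant level exceeds the safe threshold when it is — allowing unsafe pollution to continue. Which is costlier depends on domain priorities and is a judgement call rather than a statistical fact.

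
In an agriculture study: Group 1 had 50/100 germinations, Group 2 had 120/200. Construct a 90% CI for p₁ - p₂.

p̂₁ = 0.5, p̂₂ = 0.6. Difference = -0.1. CI = (-0.2, 0.0)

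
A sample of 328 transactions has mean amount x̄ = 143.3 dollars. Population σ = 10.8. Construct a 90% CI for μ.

CI = x̄ ± z*(σ/√n) = 143.3 ± 1.645(10.8/√328) = 143.3 ± 0.98 = (142.32, 144.28)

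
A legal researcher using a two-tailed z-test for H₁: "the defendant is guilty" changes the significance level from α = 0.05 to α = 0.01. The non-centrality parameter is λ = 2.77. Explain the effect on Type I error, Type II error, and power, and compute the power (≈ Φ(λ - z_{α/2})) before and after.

Decreasing α from 0.05 to 0.01:
• Type I error rate decreases (α is the Type I rate by definition).
• Critical value moves from z_{α/2} = 1.96 to 2.576, so power = Φ(λ - z_{α/2}) goes from Φ(2.77 - 1.96) = 0.791 to Φ(2.77 - 2.576) = 0.577.
• Type II error rate β = 1 - power therefore increases (0.209 → 0.423).
Appropriate when false positives are costly — here, convicting an innocent person.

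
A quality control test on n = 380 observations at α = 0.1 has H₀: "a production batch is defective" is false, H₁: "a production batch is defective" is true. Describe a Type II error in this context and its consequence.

Type II error: failing to reject H₀ when it is false — concluding that a production batch is defective is not supported when in fact it is. Consequence: shipping a defective batch — faulty products reach customers.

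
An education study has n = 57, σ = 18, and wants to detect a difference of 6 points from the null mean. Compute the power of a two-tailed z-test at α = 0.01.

SE = σ/√n = 18/√57 = 2.384. Non-centrality λ = d/SE = 6/2.384 = 2.517. Power ≈ Φ(λ - z_{α/2}) = Φ(2.517 - 2.576) = Φ(-0.059) = 0.476.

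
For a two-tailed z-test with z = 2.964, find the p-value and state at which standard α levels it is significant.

p = 2·P(Z > |2.964|) = 2·(1 - Φ(2.964)) ≈ 0.003. Significant at α = 0.1; Significant at α = 0.05; Significant at α = 0.01.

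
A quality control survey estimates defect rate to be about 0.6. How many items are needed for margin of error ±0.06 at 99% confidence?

n = z²p(1-p)/E² = 2.576²×0.6×0.4/0.06² = 442.4 → n = 443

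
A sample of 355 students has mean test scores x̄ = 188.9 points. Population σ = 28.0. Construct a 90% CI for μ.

CI = x̄ ± z*(σ/√n) = 188.9 ± 1.645(28.0/√355) = 188.9 ± 2.44 = (186.46, 191.34)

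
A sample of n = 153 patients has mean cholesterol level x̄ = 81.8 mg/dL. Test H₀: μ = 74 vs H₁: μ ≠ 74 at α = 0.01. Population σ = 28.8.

z = (x̄ - μ₀)/(σ/√n) = (81.8 - 74)/(28.8/√153) = 3.35. Critical value: ±2.576. Since |3.35| > 2.576, Reject H₀.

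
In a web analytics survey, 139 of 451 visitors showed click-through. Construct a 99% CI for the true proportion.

p̂ = 0.308. CI = p̂ ± z*√(p̂(1-p̂)/n) = (0.252, 0.364)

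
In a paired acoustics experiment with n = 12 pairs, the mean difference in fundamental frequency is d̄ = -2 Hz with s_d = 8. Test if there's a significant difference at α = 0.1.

t = d̄/(s_d/√n) = -2/(8/√12) = -0.866. df = 11, critical t = ±1.796. Fail to reject H₀.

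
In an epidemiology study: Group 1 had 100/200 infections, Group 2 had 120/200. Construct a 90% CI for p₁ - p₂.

p̂₁ = 0.5, p̂₂ = 0.6. Difference = -0.1. CI = (-0.181, -0.019)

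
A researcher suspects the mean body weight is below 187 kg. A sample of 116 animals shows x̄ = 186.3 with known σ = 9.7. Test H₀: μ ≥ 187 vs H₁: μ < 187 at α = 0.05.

z = -0.777. Critical value: -1.645. Fail to reject H₀.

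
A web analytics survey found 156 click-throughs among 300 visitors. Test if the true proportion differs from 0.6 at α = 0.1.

p̂ = 0.52, p₀ = 0.6. z = (p̂ - p₀)/√(p₀(1-p₀)/n) = -2.828. Critical: ±1.645. Reject H₀.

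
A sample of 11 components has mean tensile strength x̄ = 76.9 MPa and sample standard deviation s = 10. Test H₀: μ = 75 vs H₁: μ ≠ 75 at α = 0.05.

t = (x̄ - μ₀)/(s/√n) = (76.9 - 75)/(10/√11) = 0.63. df = 10, critical t = ±2.228. Fail to reject H₀.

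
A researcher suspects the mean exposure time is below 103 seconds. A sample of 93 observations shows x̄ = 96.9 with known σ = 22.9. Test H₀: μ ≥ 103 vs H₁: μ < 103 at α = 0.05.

z = -2.569. Critical value: -1.645. Reject H₀.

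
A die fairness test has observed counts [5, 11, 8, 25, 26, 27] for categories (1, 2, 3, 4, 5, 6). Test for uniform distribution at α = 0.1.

Expected = 17 each. χ² = Σ(O-E)²/E = 29.765. df = 5, critical value = 9.236. Reject H₀.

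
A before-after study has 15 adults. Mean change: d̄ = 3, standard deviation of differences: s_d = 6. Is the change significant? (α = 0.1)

t = d̄/(s_d/√n) = 3/(6/√15) = 1.936. df = 14, critical t = ±1.761. Reject H₀.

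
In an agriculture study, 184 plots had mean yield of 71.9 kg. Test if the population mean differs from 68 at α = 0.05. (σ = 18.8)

z = (x̄ - μ₀)/(σ/√n) = (71.9 - 68)/(18.8/√184) = 2.814. Critical value: ±1.96. Since |2.814| > 1.96, Reject H₀.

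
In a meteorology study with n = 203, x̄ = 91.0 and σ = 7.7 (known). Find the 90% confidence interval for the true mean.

CI = x̄ ± z*(σ/√n) = 91.0 ± 1.645(7.7/√203) = 91.0 ± 0.89 = (90.11, 91.89)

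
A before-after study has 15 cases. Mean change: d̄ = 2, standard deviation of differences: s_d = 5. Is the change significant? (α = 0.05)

t = d̄/(s_d/√n) = 2/(5/√15) = 1.549. df = 14, critical t = ±2.145. Fail to reject H₀.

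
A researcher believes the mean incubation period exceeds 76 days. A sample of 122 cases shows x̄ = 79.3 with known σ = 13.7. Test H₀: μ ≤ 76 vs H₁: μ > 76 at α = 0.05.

z = 2.661. Critical value: 1.645. Reject H₀.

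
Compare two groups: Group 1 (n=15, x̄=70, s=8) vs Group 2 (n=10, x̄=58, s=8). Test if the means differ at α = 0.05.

Pooled sp = 8.0. t = 3.674, df = 23. Critical t = ±2.069. Reject H₀.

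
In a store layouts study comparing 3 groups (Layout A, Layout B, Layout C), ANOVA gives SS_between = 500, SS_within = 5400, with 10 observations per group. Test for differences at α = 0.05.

df_between = 2, df_within = 27. F = MS_between/MS_within = 250.0/200.0 = 1.25. F_crit ≈ 3.354. Fail to reject H₀.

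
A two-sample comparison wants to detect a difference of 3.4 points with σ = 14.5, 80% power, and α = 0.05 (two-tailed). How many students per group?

n per group = 2(z_α/2 + z_β)²σ²/d² = 2×(1.96 + 0.84)²×14.5²/3.4² = 285.2 → n = 286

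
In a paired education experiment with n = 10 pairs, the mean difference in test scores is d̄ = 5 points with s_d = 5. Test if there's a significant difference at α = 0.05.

t = d̄/(s_d/√n) = 5/(5/√10) = 3.162. df = 9, critical t = ±2.262. Reject H₀.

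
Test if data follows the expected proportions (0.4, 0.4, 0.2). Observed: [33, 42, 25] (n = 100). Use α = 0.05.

Expected: [40.0, 40.0, 20.0]. χ² = 2.575. df = 2, critical = 5.991. Fail to reject H₀.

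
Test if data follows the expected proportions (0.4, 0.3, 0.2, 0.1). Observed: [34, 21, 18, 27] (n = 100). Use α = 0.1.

Expected: [40.0, 30.0, 20.0, 10.0]. χ² = 32.7. df = 3, critical = 6.251. Reject H₀.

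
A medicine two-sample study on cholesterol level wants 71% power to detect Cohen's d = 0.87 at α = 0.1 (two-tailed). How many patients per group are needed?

z_{α/2} = 1.645, z_β = Φ⁻¹(0.71) = 0.553. For large effect (d = 0.87): n per group = 2(z_{α/2} + z_β)²/d² = 2(1.645 + 0.553)²/0.87² = 12.8 → 13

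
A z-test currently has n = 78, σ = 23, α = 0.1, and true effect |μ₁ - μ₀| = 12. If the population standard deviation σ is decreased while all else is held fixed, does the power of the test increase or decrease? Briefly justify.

Power increases: a smaller σ shrinks the standard error σ/√n, moving the sampling distribution under H₁ further from the critical value.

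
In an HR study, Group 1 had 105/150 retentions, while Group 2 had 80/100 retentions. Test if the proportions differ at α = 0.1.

p̂₁ = 0.7, p̂₂ = 0.8, pooled p̂ = 0.74. z = -1.766. Critical: ±1.645. Reject H₀.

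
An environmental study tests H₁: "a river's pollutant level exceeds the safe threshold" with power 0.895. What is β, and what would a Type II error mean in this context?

β = 1 - power = 1 - 0.895 = 0.105. A Type II error is failing to reject H₀ when H₀ is false (false negative) — here, failing to conclude that a river's pollutant level exceeds the safe threshold when in fact it is true. Consequence: allowing unsafe pollution to continue.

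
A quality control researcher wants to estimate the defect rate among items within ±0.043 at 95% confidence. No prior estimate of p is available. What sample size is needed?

Conservative approach: use p = 0.5 (maximizes p(1-p) = 0.25). n = z²(0.25)/E² = 1.96²×0.25/0.043² = 519.4 → n = 520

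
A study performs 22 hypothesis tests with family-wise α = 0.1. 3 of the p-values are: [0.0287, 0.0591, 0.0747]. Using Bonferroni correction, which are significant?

Bonferroni α = 0.1/22 = 0.00455. None of the given p-values are significant.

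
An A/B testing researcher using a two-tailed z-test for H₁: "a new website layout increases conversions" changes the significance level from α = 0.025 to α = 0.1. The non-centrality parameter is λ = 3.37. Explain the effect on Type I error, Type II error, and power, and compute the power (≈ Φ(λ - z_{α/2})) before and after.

Increasing α from 0.025 to 0.1:
• Type I error rate increases (α is the Type I rate by definition).
• Critical value moves from z_{α/2} = 2.241 to 1.645, so power = Φ(λ - z_{α/2}) goes from Φ(3.37 - 2.241) = 0.871 to Φ(3.37 - 1.645) = 0.958.
• Type II error rate β = 1 - power therefore decreases (0.129 → 0.042).
Appropriate when false negatives are costly — here, discarding a layout that would have improved conversions — lost revenue.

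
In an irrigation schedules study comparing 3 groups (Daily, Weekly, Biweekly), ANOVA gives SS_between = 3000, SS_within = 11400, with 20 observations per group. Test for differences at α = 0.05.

df_between = 2, df_within = 57. F = MS_between/MS_within = 1500.0/200.0 = 7.5. F_crit ≈ 3.159. Reject H₀. At least one mean differs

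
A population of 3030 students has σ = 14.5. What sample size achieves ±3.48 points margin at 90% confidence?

Without FPC: n₀ = (1.645×14.5/3.48)² = 46.98. With FPC: n = n₀N/(n₀+N-1) = 46.3 → n = 47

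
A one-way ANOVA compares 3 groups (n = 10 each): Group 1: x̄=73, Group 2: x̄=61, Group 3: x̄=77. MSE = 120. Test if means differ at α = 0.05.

Grand mean = 70.33. SS_between = 1386.67, MS_between = 693.33. F = 5.778, F_crit ≈ 3.354. Reject H₀.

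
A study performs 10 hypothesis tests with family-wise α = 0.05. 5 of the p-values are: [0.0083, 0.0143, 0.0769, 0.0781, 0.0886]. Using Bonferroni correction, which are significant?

Bonferroni α = 0.05/10 = 0.005. None of the given p-values are significant.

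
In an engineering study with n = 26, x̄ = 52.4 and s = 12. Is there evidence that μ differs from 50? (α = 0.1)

t = (x̄ - μ₀)/(s/√n) = (52.4 - 50)/(12/√26) = 1.02. df = 25, critical t = ±1.708. Fail to reject H₀.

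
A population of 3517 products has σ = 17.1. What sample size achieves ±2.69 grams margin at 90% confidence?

Without FPC: n₀ = (1.645×17.1/2.69)² = 109.35. With FPC: n = n₀N/(n₀+N-1) = 106.1 → n = 107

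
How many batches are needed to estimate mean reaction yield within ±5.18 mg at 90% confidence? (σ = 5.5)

n = (z*σ/E)² = (1.645×5.5/5.18)² = 3.1 → n = 4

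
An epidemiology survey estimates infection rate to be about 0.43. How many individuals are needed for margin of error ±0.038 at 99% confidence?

n = z²p(1-p)/E² = 2.576²×0.43×0.57/0.038² = 1126.3 → n = 1127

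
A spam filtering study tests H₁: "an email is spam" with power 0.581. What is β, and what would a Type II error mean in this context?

β = 1 - power = 1 - 0.581 = 0.419. A Type II error is failing to reject H₀ when H₀ is false (false negative) — here, failing to conclude that an email is spam when in fact it is true. Consequence: a spam email lands in the inbox.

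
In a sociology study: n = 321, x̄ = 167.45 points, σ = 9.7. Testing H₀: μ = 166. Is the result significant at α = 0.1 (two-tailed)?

z = (167.45 - 166)/(9.7/√321) = 2.678. Since |z| > 1.645, significant at α = 0.1.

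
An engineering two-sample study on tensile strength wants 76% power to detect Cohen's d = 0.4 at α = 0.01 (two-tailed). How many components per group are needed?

z_{α/2} = 2.576, z_β = Φ⁻¹(0.76) = 0.706. For small effect (d = 0.4): n per group = 2(z_{α/2} + z_β)²/d² = 2(2.576 + 0.706)²/0.4² = 134.6 → 135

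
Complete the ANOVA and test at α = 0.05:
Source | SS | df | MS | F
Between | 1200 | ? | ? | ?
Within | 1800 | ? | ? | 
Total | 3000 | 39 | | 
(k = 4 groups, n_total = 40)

df_between = 3, df_within = 36. MS_between = 400.0, MS_within = 50.0. F = 8.0, F_crit ≈ 2.866. Reject H₀.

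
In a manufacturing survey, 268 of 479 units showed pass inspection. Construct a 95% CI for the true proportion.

p̂ = 0.559. CI = p̂ ± z*√(p̂(1-p̂)/n) = (0.515, 0.604)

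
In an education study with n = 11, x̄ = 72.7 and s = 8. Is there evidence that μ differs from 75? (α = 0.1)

t = (x̄ - μ₀)/(s/√n) = (72.7 - 75)/(8/√11) = -0.954. df = 10, critical t = ±1.812. Fail to reject H₀.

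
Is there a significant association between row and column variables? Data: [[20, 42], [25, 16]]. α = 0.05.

χ² = 8.273. df = 1, critical = 3.841. Reject H₀. Variables are dependent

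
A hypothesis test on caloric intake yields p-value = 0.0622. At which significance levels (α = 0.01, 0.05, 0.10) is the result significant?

p = 0.0622. Significant at: α = 0.1.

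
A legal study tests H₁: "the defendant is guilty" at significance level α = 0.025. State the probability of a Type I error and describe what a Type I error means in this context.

P(Type I error) = α = 0.025. A Type I error is rejecting H₀ when H₀ is actually true (false positive) — here, concluding that the defendant is guilty when in fact this is not the case. Consequence: convicting an innocent person.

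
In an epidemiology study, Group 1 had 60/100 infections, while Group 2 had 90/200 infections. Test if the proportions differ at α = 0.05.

p̂₁ = 0.6, p̂₂ = 0.45, pooled p̂ = 0.5. z = 2.449. Critical: ±1.96. Reject H₀.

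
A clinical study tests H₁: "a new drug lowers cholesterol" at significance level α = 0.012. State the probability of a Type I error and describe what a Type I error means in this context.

P(Type I error) = α = 0.012. A Type I error is rejecting H₀ when H₀ is actually true (false positive) — here, concluding that a new drug lowers cholesterol when in fact this is not the case. Consequence: approving an ineffective drug — patients take a useless medication and may skip effective alternatives.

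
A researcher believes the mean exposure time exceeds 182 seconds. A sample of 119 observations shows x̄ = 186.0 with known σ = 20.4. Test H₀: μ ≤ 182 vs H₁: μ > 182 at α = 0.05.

z = 2.139. Critical value: 1.645. Reject H₀.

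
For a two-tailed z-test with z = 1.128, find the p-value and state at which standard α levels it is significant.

p = 2·P(Z > |1.128|) = 2·(1 - Φ(1.128)) ≈ 0.2593. Not significant at any standard level.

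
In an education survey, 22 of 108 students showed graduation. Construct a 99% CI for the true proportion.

p̂ = 0.204. CI = p̂ ± z*√(p̂(1-p̂)/n) = (0.104, 0.304)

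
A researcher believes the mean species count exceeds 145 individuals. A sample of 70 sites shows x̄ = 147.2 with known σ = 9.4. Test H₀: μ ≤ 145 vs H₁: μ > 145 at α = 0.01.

z = 1.958. Critical value: 2.33. Fail to reject H₀.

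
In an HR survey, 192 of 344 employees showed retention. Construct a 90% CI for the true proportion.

p̂ = 0.558. CI = p̂ ± z*√(p̂(1-p̂)/n) = (0.514, 0.602)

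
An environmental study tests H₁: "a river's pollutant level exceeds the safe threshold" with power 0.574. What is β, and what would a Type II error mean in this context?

β = 1 - power = 1 - 0.574 = 0.426. A Type II error is failing to reject H₀ when H₀ is false (false negative) — here, failing to conclude that a river's pollutant level exceeds the safe threshold when in fact it is true. Consequence: allowing unsafe pollution to continue.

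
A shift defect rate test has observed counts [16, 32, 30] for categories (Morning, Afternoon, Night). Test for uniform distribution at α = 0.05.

Expected = 26 each. χ² = Σ(O-E)²/E = 5.846. df = 2, critical value = 5.991. Fail to reject H₀.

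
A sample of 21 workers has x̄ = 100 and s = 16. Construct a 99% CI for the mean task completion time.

CI = x̄ ± t*(s/√n) = 100 ± 2.845(16/√21) = (90.07, 109.93)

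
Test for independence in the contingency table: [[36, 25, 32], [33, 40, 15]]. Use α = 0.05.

χ² = 9.61. df = 2, critical = 5.991. Reject H₀. Variables are dependent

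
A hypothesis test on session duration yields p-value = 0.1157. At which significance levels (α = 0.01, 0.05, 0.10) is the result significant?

p = 0.1157. Not significant at any of the given levels.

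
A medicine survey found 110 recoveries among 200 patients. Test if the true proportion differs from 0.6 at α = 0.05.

p̂ = 0.55, p₀ = 0.6. z = (p̂ - p₀)/√(p₀(1-p₀)/n) = -1.443. Critical: ±1.96. Fail to reject H₀.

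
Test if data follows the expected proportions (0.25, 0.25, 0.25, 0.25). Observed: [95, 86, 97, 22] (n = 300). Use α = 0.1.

Expected: [75.0, 75.0, 75.0, 75.0]. χ² = 50.853. df = 3, critical = 6.251. Reject H₀.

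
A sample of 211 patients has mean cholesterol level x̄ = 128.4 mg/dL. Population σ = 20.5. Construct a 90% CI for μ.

CI = x̄ ± z*(σ/√n) = 128.4 ± 1.645(20.5/√211) = 128.4 ± 2.32 = (126.08, 130.72)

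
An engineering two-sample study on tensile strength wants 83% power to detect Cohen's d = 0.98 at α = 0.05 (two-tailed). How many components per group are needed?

z_{α/2} = 1.96, z_β = Φ⁻¹(0.83) = 0.954. For large effect (d = 0.98): n per group = 2(z_{α/2} + z_β)²/d² = 2(1.96 + 0.954)²/0.98² = 17.7 → 18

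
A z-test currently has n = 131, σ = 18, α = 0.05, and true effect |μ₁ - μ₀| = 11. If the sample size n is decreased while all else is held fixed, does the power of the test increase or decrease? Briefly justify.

Power decreases: a smaller n inflates the standard error σ/√n, pulling the sampling distribution under H₁ back toward the critical value.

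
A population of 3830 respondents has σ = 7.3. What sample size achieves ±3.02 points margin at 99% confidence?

Without FPC: n₀ = (2.576×7.3/3.02)² = 38.772. With FPC: n = n₀N/(n₀+N-1) = 38.4 → n = 39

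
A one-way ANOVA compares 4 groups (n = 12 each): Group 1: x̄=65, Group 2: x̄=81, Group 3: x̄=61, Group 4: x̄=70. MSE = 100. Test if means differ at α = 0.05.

Grand mean = 69.25. SS_between = 2697.0, MS_between = 899.0. F = 8.99, F_crit ≈ 2.816. Reject H₀.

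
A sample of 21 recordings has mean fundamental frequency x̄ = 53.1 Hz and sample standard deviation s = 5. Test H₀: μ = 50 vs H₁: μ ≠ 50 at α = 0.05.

t = (x̄ - μ₀)/(s/√n) = (53.1 - 50)/(5/√21) = 2.841. df = 20, critical t = ±2.086. Reject H₀.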